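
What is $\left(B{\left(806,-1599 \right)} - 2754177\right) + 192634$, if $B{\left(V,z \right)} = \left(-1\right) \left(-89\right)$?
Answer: $-2561454$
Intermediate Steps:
$B{\left(V,z \right)} = 89$
$\left(B{\left(806,-1599 \right)} - 2754177\right) + 192634 = \left(89 - 2754177\right) + 192634 = -2754088 + 192634 = -2561454$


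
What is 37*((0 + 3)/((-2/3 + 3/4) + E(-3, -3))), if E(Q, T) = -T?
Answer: 36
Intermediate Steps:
37*((0 + 3)/((-2/3 + 3/4) + E(-3, -3))) = 37*((0 + 3)/((-2/3 + 3/4) - 1*(-3))) = 37*(3/((-2*1/3 + 3*(1/4)) + 3)) = 37*(3/((-2/3 + 3/4) + 3)) = 37*(3/(1/12 + 3)) = 37*(3/(37/12)) = 37*(3*(12/37)) = 37*(36/37) = 36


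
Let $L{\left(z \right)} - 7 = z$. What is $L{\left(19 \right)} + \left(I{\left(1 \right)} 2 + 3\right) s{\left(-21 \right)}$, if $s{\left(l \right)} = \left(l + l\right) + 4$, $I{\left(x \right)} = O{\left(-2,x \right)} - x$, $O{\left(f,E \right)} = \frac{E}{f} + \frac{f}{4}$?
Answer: $64$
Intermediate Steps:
$O{\left(f,E \right)} = \frac{f}{4} + \frac{E}{f}$ ($O{\left(f,E \right)} = \frac{E}{f} + f \frac{1}{4} = \frac{E}{f} + \frac{f}{4} = \frac{f}{4} + \frac{E}{f}$)
$I{\left(x \right)} = - \frac{1}{2} - \frac{3 x}{2}$ ($I{\left(x \right)} = \left(\frac{1}{4} \left(-2\right) + \frac{x}{-2}\right) - x = \left(- \frac{1}{2} + x \left(- \frac{1}{2}\right)\right) - x = \left(- \frac{1}{2} - \frac{x}{2}\right) - x = - \frac{1}{2} - \frac{3 x}{2}$)
$s{\left(l \right)} = 4 + 2 l$ ($s{\left(l \right)} = 2 l + 4 = 4 + 2 l$)
$L{\left(z \right)} = 7 + z$
$L{\left(19 \right)} + \left(I{\left(1 \right)} 2 + 3\right) s{\left(-21 \right)} = \left(7 + 19\right) + \left(\left(- \frac{1}{2} - \frac{3}{2}\right) 2 + 3\right) \left(4 + 2 \left(-21\right)\right) = 26 + \left(\left(- \frac{1}{2} - \frac{3}{2}\right) 2 + 3\right) \left(4 - 42\right) = 26 + \left(\left(-2\right) 2 + 3\right) \left(-38\right) = 26 + \left(-4 + 3\right) \left(-38\right) = 26 - -38 = 26 + 38 = 64$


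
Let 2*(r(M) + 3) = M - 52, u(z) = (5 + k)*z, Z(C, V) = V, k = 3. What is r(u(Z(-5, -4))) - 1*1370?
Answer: -1415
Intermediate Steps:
u(z) = 8*z (u(z) = (5 + 3)*z = 8*z)
r(M) = -29 + M/2 (r(M) = -3 + (M - 52)/2 = -3 + (-52 + M)/2 = -3 + (-26 + M/2) = -29 + M/2)
r(u(Z(-5, -4))) - 1*1370 = (-29 + (8*(-4))/2) - 1*1370 = (-29 + (½)*(-32)) - 1370 = (-29 - 16) - 1370 = -45 - 1370 = -1415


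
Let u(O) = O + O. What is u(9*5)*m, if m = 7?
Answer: 630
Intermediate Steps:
u(O) = 2*O
u(9*5)*m = (2*(9*5))*7 = (2*45)*7 = 90*7 = 630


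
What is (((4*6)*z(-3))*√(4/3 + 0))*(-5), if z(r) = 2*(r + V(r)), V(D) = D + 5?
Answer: 160*√3 ≈ 277.13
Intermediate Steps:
V(D) = 5 + D
z(r) = 10 + 4*r (z(r) = 2*(r + (5 + r)) = 2*(5 + 2*r) = 10 + 4*r)
(((4*6)*z(-3))*√(4/3 + 0))*(-5) = (((4*6)*(10 + 4*(-3)))*√(4/3 + 0))*(-5) = ((24*(10 - 12))*√(4*(⅓) + 0))*(-5) = ((24*(-2))*√(4/3 + 0))*(-5) = -32*√3*(-5) = 160*√3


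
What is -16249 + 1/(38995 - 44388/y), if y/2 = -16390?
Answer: -5192776149183/319575122 ≈ -16249.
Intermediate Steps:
y = -32780 (y = 2*(-16390) = -32780)
-16249 + 1/(38995 - 44388/y) = -16249 + 1/(38995 - 44388/(-32780)) = -16249 + 1/(38995 - 44388*(-1/32780)) = -16249 + 1/(38995 + 11097/8195) = -16249 + 1/(319575122/8195) = -16249 + 8195/319575122 = -5192776149183/319575122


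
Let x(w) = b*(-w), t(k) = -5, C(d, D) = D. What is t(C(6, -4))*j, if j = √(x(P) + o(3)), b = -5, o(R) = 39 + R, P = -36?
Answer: -5*I*√138 ≈ -58.737*I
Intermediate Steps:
x(w) = 5*w (x(w) = -(-5)*w = 5*w)
j = I*√138 (j = √(5*(-36) + (39 + 3)) = √(-180 + 42) = √(-138) = I*√138 ≈ 11.747*I)
t(C(6, -4))*j = -5*I*√138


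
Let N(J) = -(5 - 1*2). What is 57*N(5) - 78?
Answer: -249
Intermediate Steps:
N(J) = -3 (N(J) = -(5 - 2) = -1*3 = -3)
57*N(5) - 78 = 57*(-3) - 78 = -171 - 78 = -249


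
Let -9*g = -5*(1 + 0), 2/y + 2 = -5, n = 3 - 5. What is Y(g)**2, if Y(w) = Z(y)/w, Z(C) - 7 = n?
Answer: 81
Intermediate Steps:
n = -2
y = -2/7 (y = 2/(-2 - 5) = 2/(-7) = 2*(-1/7) = -2/7 ≈ -0.28571)
Z(C) = 5 (Z(C) = 7 - 2 = 5)
g = 5/9 (g = -(-5)*(1 + 0)/9 = -(-5)/9 = -1/9*(-5) = 5/9 ≈ 0.55556)
Y(w) = 5/w
Y(g)**2 = (5/(5/9))**2 = (5*(9/5))**2 = 9**2 = 81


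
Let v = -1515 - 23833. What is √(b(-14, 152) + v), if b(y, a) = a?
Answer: 2*I*√6299 ≈ 158.73*I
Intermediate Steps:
v = -25348
√(b(-14, 152) + v) = √(152 - 25348) = √(-25196) = 2*I*√6299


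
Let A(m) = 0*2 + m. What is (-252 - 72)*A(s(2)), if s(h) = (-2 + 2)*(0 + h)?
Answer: 0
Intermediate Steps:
s(h) = 0 (s(h) = 0*h = 0)
A(m) = m (A(m) = 0 + m = m)
(-252 - 72)*A(s(2)) = (-252 - 72)*0 = -324*0 = 0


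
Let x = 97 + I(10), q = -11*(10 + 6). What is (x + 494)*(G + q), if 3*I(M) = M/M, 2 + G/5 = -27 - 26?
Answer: -800074/3 ≈ -2.6669e+5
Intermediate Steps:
G = -275 (G = -10 + 5*(-27 - 26) = -10 + 5*(-53) = -10 - 265 = -275)
q = -176 (q = -11*16 = -176)
I(M) = 1/3 (I(M) = (M/M)/3 = (1/3)*1 = 1/3)
x = 292/3 (x = 97 + 1/3 = 292/3 ≈ 97.333)
(x + 494)*(G + q) = (292/3 + 494)*(-275 - 176) = (1774/3)*(-451) = -800074/3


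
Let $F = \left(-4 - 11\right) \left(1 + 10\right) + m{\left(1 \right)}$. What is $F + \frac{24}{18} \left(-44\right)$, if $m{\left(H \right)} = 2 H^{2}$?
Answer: $- \frac{665}{3} \approx -221.67$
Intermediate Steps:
$F = -163$ ($F = \left(-4 - 11\right) \left(1 + 10\right) + 2 \cdot 1^{2} = \left(-15\right) 11 + 2 \cdot 1 = -165 + 2 = -163$)
$F + \frac{24}{18} \left(-44\right) = -163 + \frac{24}{18} \left(-44\right) = -163 + 24 \cdot \frac{1}{18} \left(-44\right) = -163 + \frac{4}{3} \left(-44\right) = -163 - \frac{176}{3} = - \frac{665}{3}$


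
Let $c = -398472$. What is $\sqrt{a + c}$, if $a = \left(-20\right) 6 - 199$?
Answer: $i \sqrt{398791} \approx 631.5 i$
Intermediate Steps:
$a = -319$ ($a = -120 - 199 = -319$)
$\sqrt{a + c} = \sqrt{-319 - 398472} = \sqrt{-398791} = i \sqrt{398791}$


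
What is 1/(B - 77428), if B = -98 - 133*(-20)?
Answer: -1/74866 ≈ -1.3357e-5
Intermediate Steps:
B = 2562 (B = -98 + 2660 = 2562)
1/(B - 77428) = 1/(2562 - 77428) = 1/(-74866) = -1/74866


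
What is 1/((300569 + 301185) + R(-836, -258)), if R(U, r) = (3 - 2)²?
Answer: 1/601755 ≈ 1.6618e-6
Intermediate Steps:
R(U, r) = 1 (R(U, r) = 1² = 1)
1/((300569 + 301185) + R(-836, -258)) = 1/((300569 + 301185) + 1) = 1/(601754 + 1) = 1/601755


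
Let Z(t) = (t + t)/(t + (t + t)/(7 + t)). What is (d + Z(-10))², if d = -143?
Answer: 18769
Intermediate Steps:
Z(t) = 2*t/(t + 2*t/(7 + t)) (Z(t) = (2*t)/(t + (2*t)/(7 + t)) = (2*t)/(t + 2*t/(7 + t)) = 2*t/(t + 2*t/(7 + t)))
(d + Z(-10))² = (-143 + 2*(7 - 10)/(9 - 10))² = (-143 + 2*(-3)/(-1))² = (-143 + 2*(-1)*(-3))² = (-143 + 6)² = (-137)² = 18769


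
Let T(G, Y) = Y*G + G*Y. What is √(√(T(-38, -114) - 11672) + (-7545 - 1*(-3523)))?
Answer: √(-4022 + 8*I*√47) ≈ 0.4324 + 63.421*I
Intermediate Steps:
T(G, Y) = 2*G*Y (T(G, Y) = G*Y + G*Y = 2*G*Y)
√(√(T(-38, -114) - 11672) + (-7545 - 1*(-3523))) = √(√(2*(-38)*(-114) - 11672) + (-7545 - 1*(-3523))) = √(√(8664 - 11672) + (-7545 + 3523)) = √(√(-3008) - 4022) = √(8*I*√47 - 4022) = √(-4022 + 8*I*√47)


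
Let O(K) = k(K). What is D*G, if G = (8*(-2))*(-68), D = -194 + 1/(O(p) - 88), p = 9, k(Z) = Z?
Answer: -16675776/79 ≈ -2.1109e+5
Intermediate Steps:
O(K) = K
D = -15327/79 (D = -194 + 1/(9 - 88) = -194 + 1/(-79) = -194 - 1/79 = -15327/79 ≈ -194.01)
G = 1088 (G = -16*(-68) = 1088)
D*G = -15327/79*1088 = -16675776/79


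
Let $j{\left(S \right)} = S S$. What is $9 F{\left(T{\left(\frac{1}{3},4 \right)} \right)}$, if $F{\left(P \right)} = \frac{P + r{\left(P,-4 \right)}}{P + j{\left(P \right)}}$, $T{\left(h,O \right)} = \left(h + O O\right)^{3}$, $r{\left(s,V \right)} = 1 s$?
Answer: $\frac{243}{58838} \approx 0.00413$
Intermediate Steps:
$r{\left(s,V \right)} = s$
$j{\left(S \right)} = S^{2}$
$T{\left(h,O \right)} = \left(h + O^{2}\right)^{3}$
$F{\left(P \right)} = \frac{2 P}{P + P^{2}}$ ($F{\left(P \right)} = \frac{P + P}{P + P^{2}} = \frac{2 P}{P + P^{2}}$)
$9 F{\left(T{\left(\frac{1}{3},4 \right)} \right)} = 9 \frac{2}{1 + \left(\frac{1}{3} + 4^{2}\right)^{3}} = 9 \frac{2}{1 + \left(\frac{1}{3} + 16\right)^{3}} = 9 \frac{2}{1 + \left(\frac{49}{3}\right)^{3}} = 9 \frac{2}{1 + \frac{117649}{27}} = 9 \frac{2}{\frac{117676}{27}} = 9 \cdot 2 \cdot \frac{27}{117676} = 9 \cdot \frac{27}{58838} = \frac{243}{58838}$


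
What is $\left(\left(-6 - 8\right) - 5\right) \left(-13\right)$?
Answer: $247$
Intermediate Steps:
$\left(\left(-6 - 8\right) - 5\right) \left(-13\right) = \left(-14 - 5\right) \left(-13\right) = \left(-19\right) \left(-13\right) = 247$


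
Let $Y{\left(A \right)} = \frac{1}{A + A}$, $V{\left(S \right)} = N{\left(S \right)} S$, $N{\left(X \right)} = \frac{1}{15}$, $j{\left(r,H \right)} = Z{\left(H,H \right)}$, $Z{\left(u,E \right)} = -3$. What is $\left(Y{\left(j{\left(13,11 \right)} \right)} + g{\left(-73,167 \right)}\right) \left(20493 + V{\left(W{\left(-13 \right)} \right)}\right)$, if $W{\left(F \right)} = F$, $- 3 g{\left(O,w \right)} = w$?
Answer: $- \frac{10297297}{9} \approx -1.1441 \cdot 10^{6}$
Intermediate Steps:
$g{\left(O,w \right)} = - \frac{w}{3}$
$j{\left(r,H \right)} = -3$
$N{\left(X \right)} = \frac{1}{15}$
$V{\left(S \right)} = \frac{S}{15}$
$Y{\left(A \right)} = \frac{1}{2 A}$
$\left(Y{\left(j{\left(13,11 \right)} \right)} + g{\left(-73,167 \right)}\right) \left(20493 + V{\left(W{\left(-13 \right)} \right)}\right) = \left(\frac{1}{2 \left(-3\right)} - \frac{167}{3}\right) \left(20493 + \frac{1}{15} \left(-13\right)\right) = \left(\frac{1}{2} \left(- \frac{1}{3}\right) - \frac{167}{3}\right) \left(20493 - \frac{13}{15}\right) = \left(- \frac{1}{6} - \frac{167}{3}\right) \frac{307382}{15} = \left(- \frac{335}{6}\right) \frac{307382}{15} = - \frac{10297297}{9}$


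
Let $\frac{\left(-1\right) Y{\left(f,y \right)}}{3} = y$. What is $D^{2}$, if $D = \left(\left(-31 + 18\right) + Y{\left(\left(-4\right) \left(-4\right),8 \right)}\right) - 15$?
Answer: $2704$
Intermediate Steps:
$Y{\left(f,y \right)} = - 3 y$
$D = -52$ ($D = \left(\left(-31 + 18\right) - 24\right) - 15 = \left(-13 - 24\right) - 15 = -37 - 15 = -52$)
$D^{2} = \left(-52\right)^{2} = 2704$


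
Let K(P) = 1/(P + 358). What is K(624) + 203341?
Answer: 199680863/982 ≈ 2.0334e+5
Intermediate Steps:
K(P) = 1/(358 + P)
K(624) + 203341 = 1/(358 + 624) + 203341 = 1/982 + 203341 = 199680863/982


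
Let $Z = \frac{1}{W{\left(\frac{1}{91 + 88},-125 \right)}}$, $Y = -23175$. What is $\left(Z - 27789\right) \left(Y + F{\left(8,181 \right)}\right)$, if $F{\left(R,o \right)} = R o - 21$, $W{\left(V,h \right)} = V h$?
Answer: $\frac{75548289392}{125} \approx 6.0439 \cdot 10^{8}$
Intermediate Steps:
$Z = - \frac{179}{125}$ ($Z = \frac{1}{\frac{1}{91 + 88} \left(-125\right)} = \frac{1}{\frac{1}{179} \left(-125\right)} = \frac{1}{- \frac{125}{179}} = - \frac{179}{125} \approx -1.432$)
$F{\left(R,o \right)} = -21 + R o$
$\left(Z - 27789\right) \left(Y + F{\left(8,181 \right)}\right) = \left(- \frac{179}{125} - 27789\right) \left(-23175 + \left(-21 + 8 \cdot 181\right)\right) = - \frac{3473804 \left(-23175 + \left(-21 + 1448\right)\right)}{125} = - \frac{3473804 \left(-23175 + 1427\right)}{125} = \left(- \frac{3473804}{125}\right) \left(-21748\right) = \frac{75548289392}{125}$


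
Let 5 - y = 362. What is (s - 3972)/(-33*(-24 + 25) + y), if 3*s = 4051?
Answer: 121/18 ≈ 6.7222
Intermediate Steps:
y = -357 (y = 5 - 1*362 = 5 - 362 = -357)
s = 4051/3 (s = (⅓)*4051 = 4051/3 ≈ 1350.3)
(s - 3972)/(-33*(-24 + 25) + y) = (4051/3 - 3972)/(-33*(-24 + 25) - 357) = -7865/(3*(-33*1 - 357)) = -7865/(3*(-33 - 357)) = -7865/3/(-390) = -7865/3*(-1/390) = 121/18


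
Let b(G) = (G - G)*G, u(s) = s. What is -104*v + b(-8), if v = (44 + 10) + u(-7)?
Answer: -4888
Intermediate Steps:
v = 47 (v = (44 + 10) - 7 = 54 - 7 = 47)
b(G) = 0 (b(G) = 0*G = 0)
-104*v + b(-8) = -104*47 + 0 = -4888 + 0 = -4888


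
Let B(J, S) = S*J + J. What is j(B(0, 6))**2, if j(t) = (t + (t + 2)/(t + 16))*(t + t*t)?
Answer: 0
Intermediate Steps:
B(J, S) = J + J*S (B(J, S) = J*S + J = J + J*S)
j(t) = (t + t**2)*(t + (2 + t)/(16 + t)) (j(t) = (t + (2 + t)/(16 + t))*(t + t**2) = (t + t**2)*(t + (2 + t)/(16 + t)))
j(B(0, 6))**2 = ((0*(1 + 6))*(2 + (0*(1 + 6))**3 + 18*(0*(1 + 6))**2 + 19*(0*(1 + 6)))/(16 + 0*(1 + 6)))**2 = ((0*7)*(2 + (0*7)**3 + 18*(0*7)**2 + 19*(0*7))/(16 + 0*7))**2 = (0*(2 + 0**3 + 18*0**2 + 19*0)/(16 + 0))**2 = (0*(2 + 0 + 18*0 + 0)/16)**2 = (0*(1/16)*(2 + 0 + 0 + 0))**2 = (0*(1/16)*2)**2 = 0**2 = 0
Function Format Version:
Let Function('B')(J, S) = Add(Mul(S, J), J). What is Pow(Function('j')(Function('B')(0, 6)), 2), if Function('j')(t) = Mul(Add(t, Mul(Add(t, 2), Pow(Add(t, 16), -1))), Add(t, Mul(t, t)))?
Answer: 0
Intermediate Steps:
Function('B')(J, S) = Add(J, Mul(J, S)) (Function('B')(J, S) = Add(Mul(J, S), J) = Add(J, Mul(J, S)))
Function('j')(t) = Mul(Add(t, Pow(t, 2)), Add(t, Mul(Pow(Add(16, t), -1), Add(2, t)))) (Function('j')(t) = Mul(Add(t, Mul(Add(2, t), Pow(Add(16, t), -1))), Add(t, Pow(t, 2))) = Mul(Add(t, Mul(Pow(Add(16, t), -1), Add(2, t))), Add(t, Pow(t, 2))) = Mul(Add(t, Pow(t, 2)), Add(t, Mul(Pow(Add(16, t), -1), Add(2, t)))))
Pow(Function('j')(Function('B')(0, 6)), 2) = Pow(Mul(Mul(0, Add(1, 6)), Pow(Add(16, Mul(0, Add(1, 6))), -1), Add(2, Pow(Mul(0, Add(1, 6)), 3), Mul(18, Pow(Mul(0, Add(1, 6)), 2)), Mul(19, Mul(0, Add(1, 6))))), 2) = Pow(Mul(Mul(0, 7), Pow(Add(16, Mul(0, 7)), -1), Add(2, Pow(Mul(0, 7), 3), Mul(18, Pow(Mul(0, 7), 2)), Mul(19, Mul(0, 7)))), 2) = Pow(Mul(0, Pow(Add(16, 0), -1), Add(2, Pow(0, 3), Mul(18, Pow(0, 2)), Mul(19, 0))), 2) = Pow(Mul(0, Pow(16, -1), Add(2, 0, Mul(18, 0), 0)), 2) = Pow(Mul(0, Rational(1, 16), Add(2, 0, 0, 0)), 2) = Pow(Mul(0, Rational(1, 16), 2), 2) = Pow(0, 2) = 0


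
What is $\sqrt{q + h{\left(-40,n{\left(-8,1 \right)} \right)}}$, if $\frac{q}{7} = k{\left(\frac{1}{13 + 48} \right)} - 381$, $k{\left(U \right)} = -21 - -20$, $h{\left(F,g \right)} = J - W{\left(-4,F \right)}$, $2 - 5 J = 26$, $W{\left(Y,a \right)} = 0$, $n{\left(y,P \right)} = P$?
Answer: $\frac{i \sqrt{66970}}{5} \approx 51.757 i$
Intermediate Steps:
$J = - \frac{24}{5}$ ($J = \frac{2}{5} - \frac{26}{5} = - \frac{24}{5} \approx -4.8$)
$h{\left(F,g \right)} = - \frac{24}{5}$ ($h{\left(F,g \right)} = - \frac{24}{5} - 0 = - \frac{24}{5} + 0 = - \frac{24}{5}$)
$k{\left(U \right)} = -1$ ($k{\left(U \right)} = -21 + 20 = -1$)
$q = -2674$ ($q = 7 \left(-1 - 381\right) = 7 \left(-382\right) = -2674$)
$\sqrt{q + h{\left(-40,n{\left(-8,1 \right)} \right)}} = \sqrt{-2674 - \frac{24}{5}} = \sqrt{- \frac{13394}{5}} = \frac{i \sqrt{66970}}{5}$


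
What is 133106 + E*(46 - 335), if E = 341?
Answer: 34557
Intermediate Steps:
133106 + E*(46 - 335) = 133106 + 341*(46 - 335) = 133106 + 341*(-289) = 133106 - 98549 = 34557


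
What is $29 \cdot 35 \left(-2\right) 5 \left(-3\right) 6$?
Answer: $182700$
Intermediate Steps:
$29 \cdot 35 \left(-2\right) 5 \left(-3\right) 6 = 1015 \left(-10\right) \left(-3\right) 6 = 1015 \cdot 30 \cdot 6 = 1015 \cdot 180 = 182700$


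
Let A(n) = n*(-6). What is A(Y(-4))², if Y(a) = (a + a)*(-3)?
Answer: 20736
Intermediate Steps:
Y(a) = -6*a (Y(a) = (2*a)*(-3) = -6*a)
A(n) = -6*n
A(Y(-4))² = (-(-36)*(-4))² = (-6*24)² = (-144)² = 20736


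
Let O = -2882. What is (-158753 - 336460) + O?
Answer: -498095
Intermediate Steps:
(-158753 - 336460) + O = (-158753 - 336460) - 2882 = -495213 - 2882 = -498095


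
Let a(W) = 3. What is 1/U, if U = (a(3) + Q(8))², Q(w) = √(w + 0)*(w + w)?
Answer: 2057/4157521 - 192*√2/4157521 ≈ 0.00042946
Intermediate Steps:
Q(w) = 2*w^(3/2) (Q(w) = √w*(2*w) = 2*w^(3/2))
U = (3 + 32*√2)² (U = (3 + 2*8^(3/2))² = (3 + 2*(16*√2))² = (3 + 32*√2)² ≈ 2328.5)
1/U = 1/(2057 + 192*√2)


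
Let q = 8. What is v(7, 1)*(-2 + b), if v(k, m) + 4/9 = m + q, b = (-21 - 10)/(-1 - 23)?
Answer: -1309/216 ≈ -6.0602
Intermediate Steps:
b = 31/24 (b = -31/(-24) = -31*(-1/24) = 31/24 ≈ 1.2917)
v(k, m) = 68/9 + m (v(k, m) = -4/9 + (m + 8) = -4/9 + (8 + m) = 68/9 + m)
v(7, 1)*(-2 + b) = (68/9 + 1)*(-2 + 31/24) = (77/9)*(-17/24) = -1309/216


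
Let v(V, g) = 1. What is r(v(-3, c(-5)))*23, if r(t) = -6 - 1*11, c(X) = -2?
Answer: -391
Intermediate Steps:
r(t) = -17 (r(t) = -6 - 11 = -17)
r(v(-3, c(-5)))*23 = -17*23 = -391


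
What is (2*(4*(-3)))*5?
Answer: -120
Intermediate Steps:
(2*(4*(-3)))*5 = (2*(-12))*5 = -24*5 = -120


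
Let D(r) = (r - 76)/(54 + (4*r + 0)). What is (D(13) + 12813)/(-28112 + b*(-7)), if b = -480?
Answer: -1358115/2623712 ≈ -0.51763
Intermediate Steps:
D(r) = (-76 + r)/(54 + 4*r)
(D(13) + 12813)/(-28112 + b*(-7)) = ((-76 + 13)/(2*(27 + 2*13)) + 12813)/(-28112 - 480*(-7)) = ((½)*(-63)/(27 + 26) + 12813)/(-28112 + 3360) = ((½)*(-63)/53 + 12813)/(-24752) = ((½)*(1/53)*(-63) + 12813)*(-1/24752) = (-63/106 + 12813)*(-1/24752) = (1358115/106)*(-1/24752) = -1358115/2623712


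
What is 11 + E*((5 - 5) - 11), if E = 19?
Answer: -198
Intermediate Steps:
11 + E*((5 - 5) - 11) = 11 + 19*((5 - 5) - 11) = 11 + 19*(0 - 11) = 11 + 19*(-11) = 11 - 209 = -198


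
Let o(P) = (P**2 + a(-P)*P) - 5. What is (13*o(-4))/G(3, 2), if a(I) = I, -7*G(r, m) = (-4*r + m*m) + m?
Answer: -455/6 ≈ -75.833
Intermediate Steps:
G(r, m) = -m/7 - m**2/7 + 4*r/7 (G(r, m) = -((-4*r + m*m) + m)/7 = -((-4*r + m**2) + m)/7 = -((m**2 - 4*r) + m)/7 = -(m + m**2 - 4*r)/7 = -m/7 - m**2/7 + 4*r/7)
o(P) = -5 (o(P) = (P**2 + (-P)*P) - 5 = (P**2 - P**2) - 5 = 0 - 5 = -5)
(13*o(-4))/G(3, 2) = (13*(-5))/(-1/7*2 - 1/7*2**2 + (4/7)*3) = -65/(-2/7 - 1/7*4 + 12/7) = -65/(-2/7 - 4/7 + 12/7) = -65/6/7 = -65*7/6 = -455/6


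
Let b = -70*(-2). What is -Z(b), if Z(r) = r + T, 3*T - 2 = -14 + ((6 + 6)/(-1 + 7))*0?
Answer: -136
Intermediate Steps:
b = 140
T = -4 (T = ⅔ + (-14 + ((6 + 6)/(-1 + 7))*0)/3 = ⅔ + (-14 + (12/6)*0)/3 = ⅔ + (-14 + (12*(⅙))*0)/3 = ⅔ + (-14 + 2*0)/3 = ⅔ + (-14 + 0)/3 = ⅔ + (⅓)*(-14) = ⅔ - 14/3 = -4)
Z(r) = -4 + r (Z(r) = r - 4 = -4 + r)
-Z(b) = -(-4 + 140) = -1*136 = -136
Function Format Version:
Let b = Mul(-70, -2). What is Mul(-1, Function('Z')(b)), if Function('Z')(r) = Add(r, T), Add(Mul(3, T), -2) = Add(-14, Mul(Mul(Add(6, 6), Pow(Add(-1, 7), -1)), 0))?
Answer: -136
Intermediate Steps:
b = 140
T = -4 (T = Add(Rational(2, 3), Mul(Rational(1, 3), Add(-14, Mul(Mul(Add(6, 6), Pow(Add(-1, 7), -1)), 0)))) = Add(Rational(2, 3), Mul(Rational(1, 3), Add(-14, Mul(Mul(12, Pow(6, -1)), 0)))) = Add(Rational(2, 3), Mul(Rational(1, 3), Add(-14, Mul(Mul(12, Rational(1, 6)), 0)))) = Add(Rational(2, 3), Mul(Rational(1, 3), Add(-14, Mul(2, 0)))) = Add(Rational(2, 3), Mul(Rational(1, 3), Add(-14, 0))) = Add(Rational(2, 3), Mul(Rational(1, 3), -14)) = Add(Rational(2, 3), Rational(-14, 3)) = -4)
Function('Z')(r) = Add(-4, r) (Function('Z')(r) = Add(r, -4) = Add(-4, r))
Mul(-1, Function('Z')(b)) = Mul(-1, Add(-4, 140)) = Mul(-1, 136) = -136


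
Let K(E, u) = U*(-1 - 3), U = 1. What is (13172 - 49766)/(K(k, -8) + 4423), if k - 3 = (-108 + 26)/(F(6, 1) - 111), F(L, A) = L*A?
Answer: -4066/491 ≈ -8.2811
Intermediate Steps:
F(L, A) = A*L
k = 397/105 (k = 3 + (-108 + 26)/(1*6 - 111) = 3 - 82/(6 - 111) = 3 - 82/(-105) = 3 - 82*(-1/105) = 3 + 82/105 = 397/105 ≈ 3.7810)
K(E, u) = -4 (K(E, u) = 1*(-1 - 3) = 1*(-4) = -4)
(13172 - 49766)/(K(k, -8) + 4423) = (13172 - 49766)/(-4 + 4423) = -36594/4419 = -36594*1/4419 = -4066/491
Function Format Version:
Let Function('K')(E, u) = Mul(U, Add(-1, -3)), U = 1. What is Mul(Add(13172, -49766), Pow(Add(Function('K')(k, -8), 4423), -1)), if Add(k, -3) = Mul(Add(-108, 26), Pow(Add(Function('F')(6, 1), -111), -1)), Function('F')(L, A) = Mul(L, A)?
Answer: Rational(-4066, 491) ≈ -8.2811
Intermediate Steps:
Function('F')(L, A) = Mul(A, L)
k = Rational(397, 105) (k = Add(3, Mul(Add(-108, 26), Pow(Add(Mul(1, 6), -111), -1))) = Add(3, Mul(-82, Pow(Add(6, -111), -1))) = Add(3, Mul(-82, Pow(-105, -1))) = Add(3, Mul(-82, Rational(-1, 105))) = Add(3, Rational(82, 105)) = Rational(397, 105) ≈ 3.7810)
Function('K')(E, u) = -4 (Function('K')(E, u) = Mul(1, Add(-1, -3)) = Mul(1, -4) = -4)
Mul(Add(13172, -49766), Pow(Add(Function('K')(k, -8), 4423), -1)) = Mul(Add(13172, -49766), Pow(Add(-4, 4423), -1)) = Mul(-36594, Pow(4419, -1)) = Mul(-36594, Rational(1, 4419)) = Rational(-4066, 491)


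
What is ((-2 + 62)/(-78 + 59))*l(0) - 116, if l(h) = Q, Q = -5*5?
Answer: -704/19 ≈ -37.053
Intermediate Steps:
Q = -25
l(h) = -25
((-2 + 62)/(-78 + 59))*l(0) - 116 = ((-2 + 62)/(-78 + 59))*(-25) - 116 = (60/(-19))*(-25) - 116 = (60*(-1/19))*(-25) - 116 = -60/19*(-25) - 116 = 1500/19 - 116 = -704/19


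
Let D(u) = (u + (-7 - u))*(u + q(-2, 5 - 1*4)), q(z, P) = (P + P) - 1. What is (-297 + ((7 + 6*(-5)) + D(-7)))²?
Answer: 77284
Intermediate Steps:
q(z, P) = -1 + 2*P (q(z, P) = 2*P - 1 = -1 + 2*P)
D(u) = -7 - 7*u (D(u) = (u + (-7 - u))*(u + (-1 + 2*(5 - 1*4))) = -7*(u + (-1 + 2*(5 - 4))) = -7*(u + (-1 + 2*1)) = -7*(u + (-1 + 2)) = -7*(u + 1) = -7*(1 + u) = -7 - 7*u)
(-297 + ((7 + 6*(-5)) + D(-7)))² = (-297 + ((7 + 6*(-5)) + (-7 - 7*(-7))))² = (-297 + ((7 - 30) + (-7 + 49)))² = (-297 + (-23 + 42))² = (-297 + 19)² = (-278)² = 77284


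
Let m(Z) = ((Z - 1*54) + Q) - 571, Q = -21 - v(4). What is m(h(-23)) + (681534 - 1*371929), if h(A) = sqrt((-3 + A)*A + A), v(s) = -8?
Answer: 308967 + 5*sqrt(23) ≈ 3.0899e+5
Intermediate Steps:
Q = -13 (Q = -21 - 1*(-8) = -21 + 8 = -13)
h(A) = sqrt(A + A*(-3 + A)) (h(A) = sqrt(A*(-3 + A) + A) = sqrt(A + A*(-3 + A)))
m(Z) = -638 + Z (m(Z) = ((Z - 1*54) - 13) - 571 = ((Z - 54) - 13) - 571 = ((-54 + Z) - 13) - 571 = (-67 + Z) - 571 = -638 + Z)
m(h(-23)) + (681534 - 1*371929) = (-638 + sqrt(-23*(-2 - 23))) + (681534 - 1*371929) = (-638 + sqrt(-23*(-25))) + (681534 - 371929) = (-638 + sqrt(575)) + 309605 = (-638 + 5*sqrt(23)) + 309605 = 308967 + 5*sqrt(23)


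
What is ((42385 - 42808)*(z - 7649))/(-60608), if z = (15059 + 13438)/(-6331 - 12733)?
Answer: -61694140959/1155430912 ≈ -53.395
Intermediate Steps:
z = -28497/19064 (z = 28497/(-19064) = 28497*(-1/19064) = -28497/19064 ≈ -1.4948)
((42385 - 42808)*(z - 7649))/(-60608) = ((42385 - 42808)*(-28497/19064 - 7649))/(-60608) = -423*(-145849033/19064)*(-1/60608) = (61694140959/19064)*(-1/60608) = -61694140959/1155430912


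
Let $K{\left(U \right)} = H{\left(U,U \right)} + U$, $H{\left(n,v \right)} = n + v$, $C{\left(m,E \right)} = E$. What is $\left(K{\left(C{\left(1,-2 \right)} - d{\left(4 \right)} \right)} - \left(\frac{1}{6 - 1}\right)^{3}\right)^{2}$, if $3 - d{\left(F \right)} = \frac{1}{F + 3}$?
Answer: $\frac{162741049}{765625} \approx 212.56$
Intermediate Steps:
$d{\left(F \right)} = 3 - \frac{1}{3 + F}$ ($d{\left(F \right)} = 3 - \frac{1}{F + 3} = 3 - \frac{1}{3 + F}$)
$K{\left(U \right)} = 3 U$ ($K{\left(U \right)} = \left(U + U\right) + U = 2 U + U = 3 U$)
$\left(K{\left(C{\left(1,-2 \right)} - d{\left(4 \right)} \right)} - \left(\frac{1}{6 - 1}\right)^{3}\right)^{2} = \left(3 \left(-2 - \frac{8 + 3 \cdot 4}{3 + 4}\right) - \left(\frac{1}{6 - 1}\right)^{3}\right)^{2} = \left(3 \left(-2 - \frac{8 + 12}{7}\right) - \left(\frac{1}{5}\right)^{3}\right)^{2} = \left(3 \left(-2 - \frac{1}{7} \cdot 20\right) - \left(\frac{1}{5}\right)^{3}\right)^{2} = \left(3 \left(-2 - \frac{20}{7}\right) - \frac{1}{125}\right)^{2} = \left(3 \left(- \frac{34}{7}\right) - \frac{1}{125}\right)^{2} = \left(- \frac{102}{7} - \frac{1}{125}\right)^{2} = \left(- \frac{12757}{875}\right)^{2} = \frac{162741049}{765625}$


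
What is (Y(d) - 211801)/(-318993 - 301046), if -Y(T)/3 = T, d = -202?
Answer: 211195/620039 ≈ 0.34062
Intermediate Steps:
Y(T) = -3*T
(Y(d) - 211801)/(-318993 - 301046) = (-3*(-202) - 211801)/(-318993 - 301046) = (606 - 211801)/(-620039) = -211195*(-1/620039) = 211195/620039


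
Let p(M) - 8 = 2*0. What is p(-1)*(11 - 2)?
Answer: 72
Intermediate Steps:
p(M) = 8 (p(M) = 8 + 2*0 = 8 + 0 = 8)
p(-1)*(11 - 2) = 8*(11 - 2) = 8*9 = 72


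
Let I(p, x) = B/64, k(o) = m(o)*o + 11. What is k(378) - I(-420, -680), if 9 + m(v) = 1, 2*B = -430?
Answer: -192617/64 ≈ -3009.6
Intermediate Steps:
B = -215 (B = (½)*(-430) = -215)
m(v) = -8 (m(v) = -9 + 1 = -8)
k(o) = 11 - 8*o (k(o) = -8*o + 11 = 11 - 8*o)
I(p, x) = -215/64
k(378) - I(-420, -680) = (11 - 8*378) - 1*(-215/64) = (11 - 3024) + 215/64 = -3013 + 215/64 = -192617/64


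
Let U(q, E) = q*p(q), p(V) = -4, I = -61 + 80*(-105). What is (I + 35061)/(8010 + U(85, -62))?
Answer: 2660/767 ≈ 3.4681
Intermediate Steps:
I = -8461 (I = -61 - 8400 = -8461)
U(q, E) = -4*q (U(q, E) = q*(-4) = -4*q)
(I + 35061)/(8010 + U(85, -62)) = (-8461 + 35061)/(8010 - 4*85) = 26600/(8010 - 340) = 26600/7670 = 26600*(1/7670) = 2660/767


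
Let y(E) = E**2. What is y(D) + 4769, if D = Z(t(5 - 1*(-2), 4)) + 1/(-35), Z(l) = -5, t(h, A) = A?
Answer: 5873001/1225 ≈ 4794.3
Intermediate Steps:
D = -176/35 (D = -5 + 1/(-35) = -5 - 1/35 = -176/35 ≈ -5.0286)
y(D) + 4769 = (-176/35)**2 + 4769 = 30976/1225 + 4769 = 5873001/1225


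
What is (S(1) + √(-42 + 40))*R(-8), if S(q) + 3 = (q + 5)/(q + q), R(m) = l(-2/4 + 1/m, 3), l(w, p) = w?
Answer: -5*I*√2/8 ≈ -0.88388*I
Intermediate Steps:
R(m) = -½ + 1/m (R(m) = -2/4 + 1/m = -2*¼ + 1/m = -½ + 1/m)
S(q) = -3 + (5 + q)/(2*q) (S(q) = -3 + (q + 5)/(q + q) = -3 + (5 + q)/((2*q)) = -3 + (5 + q)*(1/(2*q)) = -3 + (5 + q)/(2*q))
(S(1) + √(-42 + 40))*R(-8) = ((5/2)*(1 - 1*1)/1 + √(-42 + 40))*((½)*(2 - 1*(-8))/(-8)) = ((5/2)*1*(1 - 1) + √(-2))*((½)*(-⅛)*(2 + 8)) = ((5/2)*1*0 + I*√2)*((½)*(-⅛)*10) = (0 + I*√2)*(-5/8) = (I*√2)*(-5/8) = -5*I*√2/8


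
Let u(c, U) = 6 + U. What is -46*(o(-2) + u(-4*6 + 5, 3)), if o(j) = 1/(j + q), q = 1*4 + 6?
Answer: -1679/4 ≈ -419.75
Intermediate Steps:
q = 10 (q = 4 + 6 = 10)
o(j) = 1/(10 + j) (o(j) = 1/(j + 10) = 1/(10 + j))
-46*(o(-2) + u(-4*6 + 5, 3)) = -46*(1/(10 - 2) + (6 + 3)) = -46*(1/8 + 9) = -46*(⅛ + 9) = -46*73/8 = -1679/4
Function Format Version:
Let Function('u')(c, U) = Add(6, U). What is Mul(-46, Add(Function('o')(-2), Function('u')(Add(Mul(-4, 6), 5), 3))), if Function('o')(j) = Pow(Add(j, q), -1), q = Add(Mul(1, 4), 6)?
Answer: Rational(-1679, 4) ≈ -419.75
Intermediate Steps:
q = 10 (q = Add(4, 6) = 10)
Function('o')(j) = Pow(Add(10, j), -1) (Function('o')(j) = Pow(Add(j, 10), -1) = Pow(Add(10, j), -1))
Mul(-46, Add(Function('o')(-2), Function('u')(Add(Mul(-4, 6), 5), 3))) = Mul(-46, Add(Pow(Add(10, -2), -1), Add(6, 3))) = Mul(-46, Add(Pow(8, -1), 9)) = Mul(-46, Add(Rational(1, 8), 9)) = Mul(-46, Rational(73, 8)) = Rational(-1679, 4)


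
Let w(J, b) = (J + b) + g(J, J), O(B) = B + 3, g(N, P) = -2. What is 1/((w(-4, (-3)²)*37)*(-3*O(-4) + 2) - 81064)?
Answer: -1/80509 ≈ -1.2421e-5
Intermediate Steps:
O(B) = 3 + B
w(J, b) = -2 + J + b (w(J, b) = (J + b) - 2 = -2 + J + b)
1/((w(-4, (-3)²)*37)*(-3*O(-4) + 2) - 81064) = 1/(((-2 - 4 + (-3)²)*37)*(-3*(3 - 4) + 2) - 81064) = 1/(((-2 - 4 + 9)*37)*(-3*(-1) + 2) - 81064) = 1/((3*37)*(3 + 2) - 81064) = 1/(111*5 - 81064) = 1/(555 - 81064) = 1/(-80509) = -1/80509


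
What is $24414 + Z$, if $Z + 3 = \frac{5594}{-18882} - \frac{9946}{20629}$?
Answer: $\frac{4754095434380}{194758389} \approx 24410.0$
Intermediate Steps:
$Z = - \frac{735874666}{194758389}$ ($Z = -3 + \left(\frac{5594}{-18882} - \frac{9946}{20629}\right) = -3 + \left(5594 \left(- \frac{1}{18882}\right) - \frac{9946}{20629}\right) = -3 - \frac{151599499}{194758389} = - \frac{735874666}{194758389} \approx -3.7784$)
$24414 + Z = 24414 - \frac{735874666}{194758389} = \frac{4754095434380}{194758389}$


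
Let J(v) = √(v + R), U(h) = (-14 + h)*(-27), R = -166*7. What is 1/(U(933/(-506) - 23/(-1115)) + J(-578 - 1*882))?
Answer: 45330326804070/19644571534124227 - 318310356100*I*√2622/58933714602372681 ≈ 0.0023075 - 0.00027657*I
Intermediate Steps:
R = -1162
U(h) = 378 - 27*h
J(v) = √(-1162 + v) (J(v) = √(v - 1162) = √(-1162 + v))
1/(U(933/(-506) - 23/(-1115)) + J(-578 - 1*882)) = 1/((378 - 27*(933/(-506) - 23/(-1115))) + √(-1162 + (-578 - 1*882))) = 1/((378 - 27*(933*(-1/506) - 23*(-1/1115))) + √(-1162 + (-578 - 882))) = 1/((378 - 27*(-933/506 + 23/1115)) + √(-1162 - 1460)) = 1/((378 - 27*(-1028657/564190)) + √(-2622)) = 1/((378 + 27773739/564190) + I*√2622) = 1/(241037559/564190 + I*√2622)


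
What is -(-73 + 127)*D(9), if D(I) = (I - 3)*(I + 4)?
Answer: -4212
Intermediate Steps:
D(I) = (-3 + I)*(4 + I)
-(-73 + 127)*D(9) = -(-73 + 127)*(-12 + 9 + 9²) = -54*(-12 + 9 + 81) = -54*78 = -1*4212 = -4212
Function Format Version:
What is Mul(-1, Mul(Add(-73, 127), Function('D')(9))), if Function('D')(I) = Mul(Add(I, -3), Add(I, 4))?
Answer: -4212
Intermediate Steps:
Function('D')(I) = Mul(Add(-3, I), Add(4, I))
Mul(-1, Mul(Add(-73, 127), Function('D')(9))) = Mul(-1, Mul(Add(-73, 127), Add(-12, 9, Pow(9, 2)))) = Mul(-1, Mul(54, Add(-12, 9, 81))) = Mul(-1, Mul(54, 78)) = Mul(-1, 4212) = -4212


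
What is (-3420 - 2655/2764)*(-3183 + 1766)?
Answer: 13398493095/2764 ≈ 4.8475e+6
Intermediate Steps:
(-3420 - 2655/2764)*(-3183 + 1766) = (-3420 - 2655*1/2764)*(-1417) = (-3420 - 2655/2764)*(-1417) = -9455535/2764*(-1417) = 13398493095/2764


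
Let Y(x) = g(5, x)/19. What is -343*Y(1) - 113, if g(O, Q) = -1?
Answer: -1804/19 ≈ -94.947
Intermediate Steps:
Y(x) = -1/19
-343*Y(1) - 113 = -343*(-1/19) - 113 = 343/19 - 113 = -1804/19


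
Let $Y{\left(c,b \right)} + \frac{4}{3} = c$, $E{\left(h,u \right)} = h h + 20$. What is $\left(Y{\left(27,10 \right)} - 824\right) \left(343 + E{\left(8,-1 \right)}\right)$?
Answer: $- \frac{1022665}{3} \approx -3.4089 \cdot 10^{5}$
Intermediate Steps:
$E{\left(h,u \right)} = 20 + h^{2}$ ($E{\left(h,u \right)} = h^{2} + 20 = 20 + h^{2}$)
$Y{\left(c,b \right)} = - \frac{4}{3} + c$
$\left(Y{\left(27,10 \right)} - 824\right) \left(343 + E{\left(8,-1 \right)}\right) = \left(\left(- \frac{4}{3} + 27\right) - 824\right) \left(343 + \left(20 + 8^{2}\right)\right) = \left(\frac{77}{3} - 824\right) \left(343 + \left(20 + 64\right)\right) = - \frac{2395 \left(343 + 84\right)}{3} = \left(- \frac{2395}{3}\right) 427 = - \frac{1022665}{3}$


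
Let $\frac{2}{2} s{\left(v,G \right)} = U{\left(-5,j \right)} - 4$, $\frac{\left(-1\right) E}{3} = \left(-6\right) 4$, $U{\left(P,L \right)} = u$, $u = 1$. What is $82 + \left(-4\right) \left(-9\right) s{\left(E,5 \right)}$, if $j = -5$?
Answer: $-26$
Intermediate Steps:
$U{\left(P,L \right)} = 1$
$E = 72$ ($E = - 3 \left(\left(-6\right) 4\right) = \left(-3\right) \left(-24\right) = 72$)
$s{\left(v,G \right)} = -3$ ($s{\left(v,G \right)} = 1 - 4 = -3$)
$82 + \left(-4\right) \left(-9\right) s{\left(E,5 \right)} = 82 + \left(-4\right) \left(-9\right) \left(-3\right) = 82 + 36 \left(-3\right) = 82 - 108 = -26$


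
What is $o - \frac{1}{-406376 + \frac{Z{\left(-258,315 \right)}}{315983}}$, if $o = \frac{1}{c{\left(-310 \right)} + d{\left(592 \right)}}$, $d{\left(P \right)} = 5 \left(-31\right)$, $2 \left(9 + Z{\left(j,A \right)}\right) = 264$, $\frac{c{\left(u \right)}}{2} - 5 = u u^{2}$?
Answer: $\frac{747941480642}{306032742516714213} \approx 2.444 \cdot 10^{-6}$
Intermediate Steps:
$c{\left(u \right)} = 10 + 2 u^{3}$ ($c{\left(u \right)} = 10 + 2 u u^{2} = 10 + 2 u^{3}$)
$Z{\left(j,A \right)} = 123$ ($Z{\left(j,A \right)} = -9 + \frac{1}{2} \cdot 264 = -9 + 132 = 123$)
$d{\left(P \right)} = -155$
$o = - \frac{1}{59582145}$ ($o = \frac{1}{\left(10 + 2 \left(-310\right)^{3}\right) - 155} = \frac{1}{\left(10 + 2 \left(-29791000\right)\right) - 155} = \frac{1}{\left(10 - 59582000\right) - 155} = \frac{1}{-59581990 - 155} = \frac{1}{-59582145} = - \frac{1}{59582145} \approx -1.6784 \cdot 10^{-8}$)
$o - \frac{1}{-406376 + \frac{Z{\left(-258,315 \right)}}{315983}} = - \frac{1}{59582145} - \frac{1}{-406376 + \frac{123}{315983}} = - \frac{1}{59582145} - \frac{1}{- \frac{128407907485}{315983}} = - \frac{1}{59582145} - - \frac{315983}{128407907485} = - \frac{1}{59582145} + \frac{315983}{128407907485} = \frac{747941480642}{306032742516714213}$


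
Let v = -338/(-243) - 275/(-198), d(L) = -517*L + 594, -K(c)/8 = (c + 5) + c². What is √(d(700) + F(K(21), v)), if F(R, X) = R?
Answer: I*√365042 ≈ 604.19*I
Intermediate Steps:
K(c) = -40 - 8*c - 8*c² (K(c) = -8*((c + 5) + c²) = -8*((5 + c) + c²) = -8*(5 + c + c²) = -40 - 8*c - 8*c²)
d(L) = 594 - 517*L
v = 1351/486 (v = -338*(-1/243) - 275*(-1/198) = 338/243 + 25/18 = 1351/486 ≈ 2.7798)
√(d(700) + F(K(21), v)) = √((594 - 517*700) + (-40 - 8*21 - 8*21²)) = √((594 - 361900) + (-40 - 168 - 8*441)) = √(-361306 + (-40 - 168 - 3528)) = √(-361306 - 3736) = √(-365042) = I*√365042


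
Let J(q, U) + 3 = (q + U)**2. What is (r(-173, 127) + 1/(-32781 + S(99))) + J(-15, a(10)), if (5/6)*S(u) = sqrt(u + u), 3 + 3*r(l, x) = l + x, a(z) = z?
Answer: 50744428186/8954947299 - 10*sqrt(22)/2984982433 ≈ 5.6666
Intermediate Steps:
r(l, x) = -1 + l/3 + x/3 (r(l, x) = -1 + (l + x)/3 = -1 + (l/3 + x/3) = -1 + l/3 + x/3)
J(q, U) = -3 + (U + q)**2 (J(q, U) = -3 + (q + U)**2 = -3 + (U + q)**2)
S(u) = 6*sqrt(2)*sqrt(u)/5 (S(u) = 6*sqrt(u + u)/5 = 6*sqrt(2*u)/5 = 6*(sqrt(2)*sqrt(u))/5 = 6*sqrt(2)*sqrt(u)/5)
(r(-173, 127) + 1/(-32781 + S(99))) + J(-15, a(10)) = ((-1 + (1/3)*(-173) + (1/3)*127) + 1/(-32781 + 6*sqrt(2)*sqrt(99)/5)) + (-3 + (10 - 15)**2) = ((-1 - 173/3 + 127/3) + 1/(-32781 + 6*sqrt(2)*(3*sqrt(11))/5)) + (-3 + (-5)**2) = (-49/3 + 1/(-32781 + 18*sqrt(22)/5)) + (-3 + 25) = (-49/3 + 1/(-32781 + 18*sqrt(22)/5)) + 22 = 17/3 + 1/(-32781 + 18*sqrt(22)/5)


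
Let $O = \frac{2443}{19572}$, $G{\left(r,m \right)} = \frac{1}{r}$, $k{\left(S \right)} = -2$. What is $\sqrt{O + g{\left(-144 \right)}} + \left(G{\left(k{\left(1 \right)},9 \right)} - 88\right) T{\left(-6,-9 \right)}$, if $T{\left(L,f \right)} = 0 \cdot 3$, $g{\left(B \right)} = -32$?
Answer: $\frac{i \sqrt{62296977}}{1398} \approx 5.6458 i$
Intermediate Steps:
$O = \frac{349}{2796}$ ($O = 2443 \cdot \frac{1}{19572} = \frac{349}{2796} \approx 0.12482$)
$T{\left(L,f \right)} = 0$
$\sqrt{O + g{\left(-144 \right)}} + \left(G{\left(k{\left(1 \right)},9 \right)} - 88\right) T{\left(-6,-9 \right)} = \sqrt{\frac{349}{2796} - 32} + \left(\frac{1}{-2} - 88\right) 0 = \sqrt{- \frac{89123}{2796}} + \left(- \frac{1}{2} - 88\right) 0 = \frac{i \sqrt{62296977}}{1398} - 0 = \frac{i \sqrt{62296977}}{1398} + 0 = \frac{i \sqrt{62296977}}{1398}$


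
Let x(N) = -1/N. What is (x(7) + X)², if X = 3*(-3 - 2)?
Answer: 11236/49 ≈ 229.31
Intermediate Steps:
X = -15 (X = 3*(-5) = -15)
(x(7) + X)² = (-1/7 - 15)² = (-1*⅐ - 15)² = (-⅐ - 15)² = (-106/7)² = 11236/49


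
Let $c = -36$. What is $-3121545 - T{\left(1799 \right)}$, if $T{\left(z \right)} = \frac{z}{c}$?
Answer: $- \frac{112373821}{36} \approx -3.1215 \cdot 10^{6}$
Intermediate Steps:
$T{\left(z \right)} = - \frac{z}{36}$ ($T{\left(z \right)} = \frac{z}{-36} = z \left(- \frac{1}{36}\right) = - \frac{z}{36}$)
$-3121545 - T{\left(1799 \right)} = -3121545 - \left(- \frac{1}{36}\right) 1799 = -3121545 - - \frac{1799}{36} = -3121545 + \frac{1799}{36} = - \frac{112373821}{36}$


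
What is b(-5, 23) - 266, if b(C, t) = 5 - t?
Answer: -284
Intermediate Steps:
b(-5, 23) - 266 = (5 - 1*23) - 266 = (5 - 23) - 266 = -18 - 266 = -284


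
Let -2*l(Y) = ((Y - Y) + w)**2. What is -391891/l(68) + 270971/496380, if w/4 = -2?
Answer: 48633881413/3971040 ≈ 12247.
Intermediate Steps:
w = -8 (w = 4*(-2) = -8)
l(Y) = -32 (l(Y) = -((Y - Y) - 8)**2/2 = -(0 - 8)**2/2 = -1/2*(-8)**2 = -1/2*64 = -32)
-391891/l(68) + 270971/496380 = -391891/(-32) + 270971/496380 = -391891*(-1/32) + 270971*(1/496380) = 391891/32 + 270971/496380 = 48633881413/3971040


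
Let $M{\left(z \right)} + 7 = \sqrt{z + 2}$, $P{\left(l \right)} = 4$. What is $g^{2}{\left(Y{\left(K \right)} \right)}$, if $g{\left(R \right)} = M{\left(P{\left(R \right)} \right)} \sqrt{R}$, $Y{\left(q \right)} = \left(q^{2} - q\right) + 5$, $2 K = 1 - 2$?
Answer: $\frac{1265}{4} - \frac{161 \sqrt{6}}{2} \approx 119.07$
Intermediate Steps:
$M{\left(z \right)} = -7 + \sqrt{2 + z}$ ($M{\left(z \right)} = -7 + \sqrt{z + 2} = -7 + \sqrt{2 + z}$)
$K = - \frac{1}{2}$ ($K = \frac{1 - 2}{2} = \frac{1}{2} \left(-1\right) = - \frac{1}{2} \approx -0.5$)
$Y{\left(q \right)} = 5 + q^{2} - q$
$g{\left(R \right)} = \sqrt{R} \left(-7 + \sqrt{6}\right)$ ($g{\left(R \right)} = \left(-7 + \sqrt{2 + 4}\right) \sqrt{R} = \left(-7 + \sqrt{6}\right) \sqrt{R} = \sqrt{R} \left(-7 + \sqrt{6}\right)$)
$g^{2}{\left(Y{\left(K \right)} \right)} = \left(\sqrt{5 + \left(- \frac{1}{2}\right)^{2} - - \frac{1}{2}} \left(-7 + \sqrt{6}\right)\right)^{2} = \left(\sqrt{5 + \frac{1}{4} + \frac{1}{2}} \left(-7 + \sqrt{6}\right)\right)^{2} = \left(\sqrt{\frac{23}{4}} \left(-7 + \sqrt{6}\right)\right)^{2} = \left(\frac{\sqrt{23}}{2} \left(-7 + \sqrt{6}\right)\right)^{2} = \left(\frac{\sqrt{23} \left(-7 + \sqrt{6}\right)}{2}\right)^{2} = \frac{23 \left(-7 + \sqrt{6}\right)^{2}}{4}$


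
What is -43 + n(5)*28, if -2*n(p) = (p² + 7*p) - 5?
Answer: -813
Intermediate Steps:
n(p) = 5/2 - 7*p/2 - p²/2 (n(p) = -((p² + 7*p) - 5)/2 = -(-5 + p² + 7*p)/2 = 5/2 - 7*p/2 - p²/2)
-43 + n(5)*28 = -43 + (5/2 - 7/2*5 - ½*5²)*28 = -43 + (5/2 - 35/2 - ½*25)*28 = -43 + (5/2 - 35/2 - 25/2)*28 = -43 - 55/2*28 = -43 - 770 = -813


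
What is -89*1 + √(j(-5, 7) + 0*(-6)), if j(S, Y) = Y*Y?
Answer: -82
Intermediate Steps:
j(S, Y) = Y²
-89*1 + √(j(-5, 7) + 0*(-6)) = -89*1 + √(7² + 0*(-6)) = -89 + √(49 + 0) = -89 + √49 = -89 + 7 = -82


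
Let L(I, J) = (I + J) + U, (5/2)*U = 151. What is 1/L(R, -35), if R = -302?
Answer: -5/1383 ≈ -0.0036153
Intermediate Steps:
U = 302/5 (U = (⅖)*151 = 302/5 ≈ 60.400)
L(I, J) = 302/5 + I + J (L(I, J) = (I + J) + 302/5 = 302/5 + I + J)
1/L(R, -35) = 1/(302/5 - 302 - 35) = 1/(-1383/5) = -5/1383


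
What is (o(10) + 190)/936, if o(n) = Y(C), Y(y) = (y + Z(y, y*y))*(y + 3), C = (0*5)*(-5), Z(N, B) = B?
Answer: 95/468 ≈ 0.20299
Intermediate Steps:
C = 0 (C = 0*(-5) = 0)
Y(y) = (3 + y)*(y + y**2) (Y(y) = (y + y*y)*(y + 3) = (y + y**2)*(3 + y) = (3 + y)*(y + y**2))
o(n) = 0 (o(n) = 0*(3 + 0**2 + 4*0) = 0*(3 + 0 + 0) = 0*3 = 0)
(o(10) + 190)/936 = (0 + 190)/936 = 190*(1/936) = 95/468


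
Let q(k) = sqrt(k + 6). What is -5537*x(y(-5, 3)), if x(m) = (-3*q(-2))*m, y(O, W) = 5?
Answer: 166110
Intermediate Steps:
q(k) = sqrt(6 + k)
x(m) = -6*m (x(m) = (-3*sqrt(6 - 2))*m = (-3*sqrt(4))*m = (-3*2)*m = -6*m)
-5537*x(y(-5, 3)) = -(-33222)*5 = -5537*(-30) = 166110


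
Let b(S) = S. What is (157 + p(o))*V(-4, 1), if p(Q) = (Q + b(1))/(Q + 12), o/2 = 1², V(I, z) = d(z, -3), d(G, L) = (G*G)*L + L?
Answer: -6603/7 ≈ -943.29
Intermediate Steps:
d(G, L) = L + L*G² (d(G, L) = G²*L + L = L*G² + L = L + L*G²)
V(I, z) = -3 - 3*z² (V(I, z) = -3*(1 + z²) = -3 - 3*z²)
o = 2 (o = 2*1² = 2*1 = 2)
p(Q) = (1 + Q)/(12 + Q) (p(Q) = (Q + 1)/(Q + 12) = (1 + Q)/(12 + Q))
(157 + p(o))*V(-4, 1) = (157 + (1 + 2)/(12 + 2))*(-3 - 3*1²) = (157 + 3/14)*(-3 - 3*1) = (157 + (1/14)*3)*(-3 - 3) = (157 + 3/14)*(-6) = (2201/14)*(-6) = -6603/7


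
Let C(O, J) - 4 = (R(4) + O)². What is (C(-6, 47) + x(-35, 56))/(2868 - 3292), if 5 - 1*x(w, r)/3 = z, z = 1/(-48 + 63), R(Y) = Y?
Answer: -57/1060 ≈ -0.053774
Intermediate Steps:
z = 1/15 ≈ 0.066667
x(w, r) = 74/5 (x(w, r) = 15 - 3*1/15 = 15 - ⅕ = 74/5)
C(O, J) = 4 + (4 + O)²
(C(-6, 47) + x(-35, 56))/(2868 - 3292) = ((4 + (4 - 6)²) + 74/5)/(2868 - 3292) = ((4 + (-2)²) + 74/5)/(-424) = ((4 + 4) + 74/5)*(-1/424) = (8 + 74/5)*(-1/424) = (114/5)*(-1/424) = -57/1060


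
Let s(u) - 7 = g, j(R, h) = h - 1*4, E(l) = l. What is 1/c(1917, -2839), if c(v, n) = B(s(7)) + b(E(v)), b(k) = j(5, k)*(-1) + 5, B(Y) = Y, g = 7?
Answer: -1/1894 ≈ -0.00052798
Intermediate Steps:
j(R, h) = -4 + h (j(R, h) = h - 4 = -4 + h)
s(u) = 14 (s(u) = 7 + 7 = 14)
b(k) = 9 - k (b(k) = (-4 + k)*(-1) + 5 = (4 - k) + 5 = 9 - k)
c(v, n) = 23 - v (c(v, n) = 14 + (9 - v) = 23 - v)
1/c(1917, -2839) = 1/(23 - 1*1917) = 1/(23 - 1917) = 1/(-1894) = -1/1894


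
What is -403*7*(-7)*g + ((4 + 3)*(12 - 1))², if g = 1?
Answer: 25676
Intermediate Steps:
-403*7*(-7)*g + ((4 + 3)*(12 - 1))² = -403*7*(-7) + ((4 + 3)*(12 - 1))² = -(-19747) + (7*11)² = -403*(-49) + 77² = 19747 + 5929 = 25676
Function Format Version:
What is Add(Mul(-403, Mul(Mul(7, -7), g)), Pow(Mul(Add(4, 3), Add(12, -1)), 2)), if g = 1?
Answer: 25676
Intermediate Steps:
Add(Mul(-403, Mul(Mul(7, -7), g)), Pow(Mul(Add(4, 3), Add(12, -1)), 2)) = Add(Mul(-403, Mul(Mul(7, -7), 1)), Pow(Mul(Add(4, 3), Add(12, -1)), 2)) = Add(Mul(-403, Mul(-49, 1)), Pow(Mul(7, 11), 2)) = Add(Mul(-403, -49), Pow(77, 2)) = Add(19747, 5929) = 25676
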